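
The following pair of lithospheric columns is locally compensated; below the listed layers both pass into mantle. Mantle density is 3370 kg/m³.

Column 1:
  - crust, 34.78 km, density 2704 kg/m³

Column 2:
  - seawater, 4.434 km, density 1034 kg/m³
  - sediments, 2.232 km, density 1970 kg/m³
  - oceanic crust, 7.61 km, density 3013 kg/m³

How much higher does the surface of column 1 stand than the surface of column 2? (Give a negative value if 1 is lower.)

For any compensation level in the mantle, the mantle terms cancel and isostasy reduces to e = (Σt_1 − Σt_2) − (Σ(ρt)_1 − Σ(ρt)_2) / ρ_m.
Σt_1 = 34.78 km; Σt_2 = 14.276 km; Σ(ρt)_1 = 94045.12; Σ(ρt)_2 = 31910.726 (in km·kg/m³).
e = (34.78 − 14.276) − (94045.12 − 31910.726) / 3370 = 2.07 km.

2.07 km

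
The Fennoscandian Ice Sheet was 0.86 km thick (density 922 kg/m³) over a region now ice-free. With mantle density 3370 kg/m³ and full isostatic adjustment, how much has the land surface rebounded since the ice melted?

0.235 km

Removing the load lets mantle flow back in; uplift u satisfies ρ_ice t = ρ_m u.
u = t ρ_ice/ρ_m = 0.86 km × 922/3370 = 0.235 km.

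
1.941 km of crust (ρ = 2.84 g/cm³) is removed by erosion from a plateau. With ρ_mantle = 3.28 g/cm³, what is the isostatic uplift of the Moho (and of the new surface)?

Unloading: uplift u = e ρ_c/ρ_m = 1.941 km × 2.84/3.28 = 1.68 km.

1.68 km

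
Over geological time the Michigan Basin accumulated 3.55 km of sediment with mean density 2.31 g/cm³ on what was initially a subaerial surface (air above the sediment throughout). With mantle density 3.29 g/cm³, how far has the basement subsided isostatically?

Subaerial load: s = t ρ_sed / ρ_m = 3.55 km × 2.31/3.29 = 2.49 km.

2.49 km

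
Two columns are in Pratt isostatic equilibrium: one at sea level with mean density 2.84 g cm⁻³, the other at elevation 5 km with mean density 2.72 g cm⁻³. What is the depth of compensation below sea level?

ρ_ref D = ρ (D + h) → D (ρ_ref − ρ) = ρ h.
D = ρ h/(ρ_ref − ρ) = 2.72 × 5 km/(2.84 − 2.72) = 113 km.

113 km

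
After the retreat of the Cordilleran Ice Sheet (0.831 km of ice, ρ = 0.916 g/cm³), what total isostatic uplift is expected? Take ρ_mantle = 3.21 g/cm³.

Removing the load lets mantle flow back in; uplift u satisfies ρ_ice t = ρ_m u.
u = t ρ_ice/ρ_m = 0.831 km × 0.916/3.21 = 0.237 km.

0.237 km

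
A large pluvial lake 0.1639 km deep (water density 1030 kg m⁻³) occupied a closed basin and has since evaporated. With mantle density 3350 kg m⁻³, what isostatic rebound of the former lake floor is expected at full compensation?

0.0504 km

u = d ρ_w/ρ_m = 0.1639 km × 1030/3350 = 0.0504 km.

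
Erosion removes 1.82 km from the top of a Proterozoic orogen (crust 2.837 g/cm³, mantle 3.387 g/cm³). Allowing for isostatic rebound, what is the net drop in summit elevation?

0.296 km

Rebound u = e ρ_c/ρ_m = 1.82 km × 2.837/3.387 = 1.524 km.
Net surface drop = e − u = 1.82 km − 1.524 km = e (ρ_m − ρ_c)/ρ_m = 0.296 km.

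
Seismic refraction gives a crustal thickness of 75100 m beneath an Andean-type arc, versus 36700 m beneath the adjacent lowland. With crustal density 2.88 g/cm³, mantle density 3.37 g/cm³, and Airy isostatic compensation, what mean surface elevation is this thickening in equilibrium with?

Excess crust Δ = 75100 m − 36700 m = 38400 m, split between elevation h and root r with h + r = Δ.
Airy balance ρ_c h = (ρ_m − ρ_c) r gives r = h ρ_c/(ρ_m − ρ_c), so h (1 + ρ_c/(ρ_m − ρ_c)) = Δ, i.e. h = Δ (ρ_m − ρ_c)/ρ_m.
h = 38400 m × 0.49/3.37 = 5580 m.

5580 m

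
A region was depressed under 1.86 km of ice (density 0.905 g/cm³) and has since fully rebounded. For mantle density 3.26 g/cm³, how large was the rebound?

0.516 km

Removing the load lets mantle flow back in; uplift u satisfies ρ_ice t = ρ_m u.
u = t ρ_ice/ρ_m = 1.86 km × 0.905/3.26 = 0.516 km.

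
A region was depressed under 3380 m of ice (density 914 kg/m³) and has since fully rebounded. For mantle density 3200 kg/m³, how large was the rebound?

965 m

Removing the load lets mantle flow back in; uplift u satisfies ρ_ice t = ρ_m u.
u = t ρ_ice/ρ_m = 3380 m × 914/3200 = 965 m.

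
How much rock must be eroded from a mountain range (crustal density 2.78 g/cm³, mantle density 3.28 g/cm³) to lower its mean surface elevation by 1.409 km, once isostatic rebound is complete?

9.24 km

Net drop Δ = e − u = e − e ρ_c/ρ_m = e (ρ_m − ρ_c)/ρ_m.
e = Δ ρ_m/(ρ_m − ρ_c) = 1.409 km × 3.28/0.5 = 9.24 km.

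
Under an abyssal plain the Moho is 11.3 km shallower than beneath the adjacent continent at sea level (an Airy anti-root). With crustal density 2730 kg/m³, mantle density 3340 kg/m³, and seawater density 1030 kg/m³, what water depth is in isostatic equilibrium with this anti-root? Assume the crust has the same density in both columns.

Replacing a thickness d of crust by seawater at the top must be balanced by replacing crust with mantle at the base: d (ρ_c − ρ_w) = a (ρ_m − ρ_c).
d = a (ρ_m − ρ_c)/(ρ_c − ρ_w) = 11.3 km × 610/1700 = 4.05 km.

4.05 km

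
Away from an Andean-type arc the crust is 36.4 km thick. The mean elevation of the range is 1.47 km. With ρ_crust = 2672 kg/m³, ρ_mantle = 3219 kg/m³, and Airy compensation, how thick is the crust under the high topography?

Root depth r = h ρ_c / (ρ_m − ρ_c) = 1.47 km × 2672 / 547 = 7.181 km.
Total thickness = T + h + r = 36.4 km + 1.47 km + 7.181 km = 45.1 km.

45.1 km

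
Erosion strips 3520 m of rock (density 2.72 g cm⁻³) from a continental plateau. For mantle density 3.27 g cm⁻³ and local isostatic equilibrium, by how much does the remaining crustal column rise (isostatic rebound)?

Unloading: uplift u = e ρ_c/ρ_m = 3520 m × 2.72/3.27 = 2930 m.

2930 m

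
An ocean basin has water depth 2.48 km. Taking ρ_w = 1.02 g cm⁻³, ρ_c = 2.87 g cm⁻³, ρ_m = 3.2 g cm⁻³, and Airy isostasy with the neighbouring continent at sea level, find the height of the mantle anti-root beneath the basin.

13.9 km

Equating mass per unit area of the two columns: replacing crust with seawater at the top is compensated by replacing crust with mantle at the base: d (ρ_c − ρ_w) = a (ρ_m − ρ_c).
a = d (ρ_c − ρ_w)/(ρ_m − ρ_c) = 2.48 km × 1.85/0.33 = 13.9 km.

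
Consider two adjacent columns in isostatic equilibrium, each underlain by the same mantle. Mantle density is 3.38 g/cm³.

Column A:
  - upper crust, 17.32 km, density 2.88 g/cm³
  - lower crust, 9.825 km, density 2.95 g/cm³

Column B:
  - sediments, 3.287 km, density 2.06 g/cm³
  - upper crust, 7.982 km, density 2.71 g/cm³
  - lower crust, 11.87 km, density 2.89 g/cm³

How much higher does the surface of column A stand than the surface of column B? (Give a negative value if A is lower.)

For any compensation level in the mantle, the mantle terms cancel and isostasy reduces to e = (Σt_A − Σt_B) − (Σ(ρt)_A − Σ(ρt)_B) / ρ_m.
Σt_A = 27.145 km; Σt_B = 23.139 km; Σ(ρt)_A = 78.86535; Σ(ρt)_B = 62.70674 (in km·g/cm³).
e = (27.145 − 23.139) − (78.86535 − 62.70674) / 3.38 = −0.775 km.

−0.775 km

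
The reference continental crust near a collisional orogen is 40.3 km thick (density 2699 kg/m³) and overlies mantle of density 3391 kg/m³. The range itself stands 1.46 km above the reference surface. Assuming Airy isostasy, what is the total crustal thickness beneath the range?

47.5 km

Root depth r = h ρ_c / (ρ_m − ρ_c) = 1.46 km × 2699 / 692 = 5.694 km.
Total thickness = T + h + r = 40.3 km + 1.46 km + 5.694 km = 47.5 km.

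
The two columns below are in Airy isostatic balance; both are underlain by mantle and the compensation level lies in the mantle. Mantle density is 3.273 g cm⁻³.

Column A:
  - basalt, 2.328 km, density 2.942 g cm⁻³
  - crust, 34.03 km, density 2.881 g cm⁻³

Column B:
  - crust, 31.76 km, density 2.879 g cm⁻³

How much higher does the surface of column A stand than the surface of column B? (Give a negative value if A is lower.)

For any compensation level in the mantle, the mantle terms cancel and isostasy reduces to e = (Σt_A − Σt_B) − (Σ(ρt)_A − Σ(ρt)_B) / ρ_m.
Σt_A = 36.358 km; Σt_B = 31.76 km; Σ(ρt)_A = 104.889406; Σ(ρt)_B = 91.43704 (in km·g cm⁻³).
e = (36.358 − 31.76) − (104.889406 − 91.43704) / 3.273 = 0.488 km.

0.488 km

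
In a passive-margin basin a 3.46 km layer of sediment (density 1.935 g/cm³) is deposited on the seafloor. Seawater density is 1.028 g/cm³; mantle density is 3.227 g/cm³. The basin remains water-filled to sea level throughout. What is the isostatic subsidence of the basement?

Submarine loading: the sediment displaces seawater, and the subsidence is in turn flooded, so s (ρ_m − ρ_w) = t (ρ_sed − ρ_w).
s = 3.46 km × (1.935 − 1.028) / (3.227 − 1.028) = 1.43 km.

1.43 km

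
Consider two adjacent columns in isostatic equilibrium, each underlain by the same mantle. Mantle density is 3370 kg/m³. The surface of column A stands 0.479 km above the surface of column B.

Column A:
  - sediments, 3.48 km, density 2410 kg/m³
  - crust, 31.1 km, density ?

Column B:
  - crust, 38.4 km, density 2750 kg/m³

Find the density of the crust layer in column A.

2660 kg/m³

Take the compensation level at the base of the deeper column (depth z_c below the surface of column A) and equate Σ ρ_i t_i down to z_c; mantle fills any gap and the z_c terms cancel.
Column A: 3.48×2410 + 31.1×ρ + (z_c − 34.58)×3370
Column B: 0.479×0 + 38.4×2750 + (z_c − 0.479 − 38.4)×3370
The z_c×3370 term appears on both sides and cancels. Collect the known terms of each column as K = Σ(ρt)_known − 3370 × (depth of known layers): K_A = 8386.8 − 3370×34.58 = −108147.8; K_B = 105600 − 3370×(0.479 + 38.4) = −25422.23.
Balance: K_A + 31.1×ρ = K_B, so ρ = (K_B − K_A)/31.1 = 82725.6/31.1 = 2660 kg/m³.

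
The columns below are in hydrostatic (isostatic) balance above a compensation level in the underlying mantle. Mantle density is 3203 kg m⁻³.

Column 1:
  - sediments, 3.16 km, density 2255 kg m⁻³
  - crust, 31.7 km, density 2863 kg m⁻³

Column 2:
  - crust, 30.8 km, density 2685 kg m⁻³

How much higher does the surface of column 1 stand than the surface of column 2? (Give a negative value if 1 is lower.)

−0.681 km

For any compensation level in the mantle, the mantle terms cancel and isostasy reduces to e = (Σt_1 − Σt_2) − (Σ(ρt)_1 − Σ(ρt)_2) / ρ_m.
Σt_1 = 34.86 km; Σt_2 = 30.8 km; Σ(ρt)_1 = 97882.9; Σ(ρt)_2 = 82698 (in km·kg m⁻³).
e = (34.86 − 30.8) − (97882.9 − 82698) / 3203 = −0.681 km.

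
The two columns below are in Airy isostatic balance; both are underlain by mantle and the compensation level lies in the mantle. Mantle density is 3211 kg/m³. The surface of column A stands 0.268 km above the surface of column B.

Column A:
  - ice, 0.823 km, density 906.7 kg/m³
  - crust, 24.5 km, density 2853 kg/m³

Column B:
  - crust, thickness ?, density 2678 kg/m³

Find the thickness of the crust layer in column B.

18.4 km

Take the compensation level at the base of the deeper column (depth z_c below the surface of column A) and equate Σ ρ_i t_i down to z_c; mantle fills any gap and the z_c terms cancel.
Column A: 0.823×906.7 + 24.5×2853 + (z_c − 25.323)×3211
Column B: 0.268×0 + x×2678 + (z_c − 0.268 − 0 − x)×3211
The z_c×3211 term appears on both sides and cancels. Collect the known terms of each column as K = Σ(ρt)_known − 3211 × (depth of known layers): K_A = 70644.7141 − 3211×25.323 = −10667.4389; K_B = 0 − 3211×(0.268 + 0) = −860.548.
Balance: K_A = K_B − x×(3211 − 2678), so x = (K_B − K_A)/(3211 − 2678) = 9806.89/533 = 18.4 km.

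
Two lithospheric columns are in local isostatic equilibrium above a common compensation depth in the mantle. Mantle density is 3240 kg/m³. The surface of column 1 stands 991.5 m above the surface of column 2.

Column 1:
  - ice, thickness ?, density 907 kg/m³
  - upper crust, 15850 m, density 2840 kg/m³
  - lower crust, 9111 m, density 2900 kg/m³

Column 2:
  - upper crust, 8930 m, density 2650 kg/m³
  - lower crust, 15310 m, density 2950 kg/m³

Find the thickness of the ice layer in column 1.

Take the compensation level at the base of the deeper column (depth z_c below the surface of column 1) and equate Σ ρ_i t_i down to z_c; mantle fills any gap and the z_c terms cancel.
Column 1: x×907 + 15850×2840 + 9111×2900 + (z_c − 24961 − x)×3240
Column 2: 991.5×0 + 8930×2650 + 15310×2950 + (z_c − 991.5 − 24240)×3240
The z_c×3240 term appears on both sides and cancels. Collect the known terms of each column as K = Σ(ρt)_known − 3240 × (depth of known layers): K_1 = 71435900 − 3240×24961 = −9437740; K_2 = 68829000 − 3240×(991.5 + 24240) = −12921060.
Balance: K_1 − x×(3240 − 907) = K_2, so x = (K_1 − K_2)/(3240 − 907) = 3483320/2333 = 1490 m.

1490 m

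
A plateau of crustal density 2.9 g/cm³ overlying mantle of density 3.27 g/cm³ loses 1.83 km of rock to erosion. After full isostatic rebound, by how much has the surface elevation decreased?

0.207 km

Rebound u = e ρ_c/ρ_m = 1.83 km × 2.9/3.27 = 1.623 km.
Net surface drop = e − u = 1.83 km − 1.623 km = e (ρ_m − ρ_c)/ρ_m = 0.207 km.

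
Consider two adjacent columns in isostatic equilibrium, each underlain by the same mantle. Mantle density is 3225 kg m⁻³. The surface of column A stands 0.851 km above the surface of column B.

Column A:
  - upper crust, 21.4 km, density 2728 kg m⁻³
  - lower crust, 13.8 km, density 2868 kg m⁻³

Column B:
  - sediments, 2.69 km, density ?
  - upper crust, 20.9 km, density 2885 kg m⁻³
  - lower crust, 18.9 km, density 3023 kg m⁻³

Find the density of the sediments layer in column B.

2520 kg m⁻³

Take the compensation level at the base of the deeper column (depth z_c below the surface of column A) and equate Σ ρ_i t_i down to z_c; mantle fills any gap and the z_c terms cancel.
Column A: 21.4×2728 + 13.8×2868 + (z_c − 35.2)×3225
Column B: 0.851×0 + 2.69×ρ + 20.9×2885 + 18.9×3023 + (z_c − 0.851 − 42.49)×3225
The z_c×3225 term appears on both sides and cancels. Collect the known terms of each column as K = Σ(ρt)_known − 3225 × (depth of known layers): K_A = 97957.6 − 3225×35.2 = −15562.4; K_B = 117431.2 − 3225×(0.851 + 42.49) = −22343.525.
Balance: K_A = K_B + 2.69×ρ, so ρ = (K_A − K_B)/2.69 = 6781.12/2.69 = 2520 kg m⁻³.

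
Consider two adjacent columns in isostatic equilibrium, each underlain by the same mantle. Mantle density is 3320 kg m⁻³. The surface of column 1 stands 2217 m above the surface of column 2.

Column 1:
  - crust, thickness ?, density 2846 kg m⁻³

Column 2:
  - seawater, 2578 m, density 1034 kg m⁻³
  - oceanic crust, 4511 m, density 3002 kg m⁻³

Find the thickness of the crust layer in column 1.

31000 m

Take the compensation level at the base of the deeper column (depth z_c below the surface of column 1) and equate Σ ρ_i t_i down to z_c; mantle fills any gap and the z_c terms cancel.
Column 1: x×2846 + (z_c − 0 − x)×3320
Column 2: 2217×0 + 2578×1034 + 4511×3002 + (z_c − 2217 − 7089)×3320
The z_c×3320 term appears on both sides and cancels. Collect the known terms of each column as K = Σ(ρt)_known − 3320 × (depth of known layers): K_1 = 0 − 3320×0 = 0; K_2 = 16207674 − 3320×(2217 + 7089) = −14688246.
Balance: K_1 − x×(3320 − 2846) = K_2, so x = (K_1 − K_2)/(3320 − 2846) = 14688200/474 = 31000 m.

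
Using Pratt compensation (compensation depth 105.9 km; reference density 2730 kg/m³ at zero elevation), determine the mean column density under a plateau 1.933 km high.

2680 kg/m³

Pratt balance: ρ_ref D = ρ (D + h).
ρ = ρ_ref D/(D + h) = 2730 × 105.9 km/(105.9 km + 1.933 km) = 2680 kg/m³.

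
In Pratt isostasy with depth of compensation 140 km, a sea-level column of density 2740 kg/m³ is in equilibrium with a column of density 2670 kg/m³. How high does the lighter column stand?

ρ_ref D = ρ (D + h) → h = D (ρ_ref − ρ)/ρ.
h = 140 km × (2740 − 2670)/2670 = 3.67 km.

3.67 km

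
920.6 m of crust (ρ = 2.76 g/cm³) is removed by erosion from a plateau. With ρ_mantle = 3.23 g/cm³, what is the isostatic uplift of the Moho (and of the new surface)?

Unloading: uplift u = e ρ_c/ρ_m = 920.6 m × 2.76/3.23 = 787 m.

787 m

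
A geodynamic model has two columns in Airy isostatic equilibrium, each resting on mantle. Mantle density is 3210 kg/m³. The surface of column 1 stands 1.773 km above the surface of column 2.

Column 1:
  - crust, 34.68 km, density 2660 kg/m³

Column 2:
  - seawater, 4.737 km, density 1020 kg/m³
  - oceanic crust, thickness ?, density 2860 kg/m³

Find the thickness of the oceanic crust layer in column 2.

Take the compensation level at the base of the deeper column (depth z_c below the surface of column 1) and equate Σ ρ_i t_i down to z_c; mantle fills any gap and the z_c terms cancel.
Column 1: 34.68×2660 + (z_c − 34.68)×3210
Column 2: 1.773×0 + 4.737×1020 + x×2860 + (z_c − 1.773 − 4.737 − x)×3210
The z_c×3210 term appears on both sides and cancels. Collect the known terms of each column as K = Σ(ρt)_known − 3210 × (depth of known layers): K_1 = 92248.8 − 3210×34.68 = −19074; K_2 = 4831.74 − 3210×(1.773 + 4.737) = −16065.36.
Balance: K_1 = K_2 − x×(3210 − 2860), so x = (K_2 − K_1)/(3210 − 2860) = 3008.64/350 = 8.6 km.

8.6 km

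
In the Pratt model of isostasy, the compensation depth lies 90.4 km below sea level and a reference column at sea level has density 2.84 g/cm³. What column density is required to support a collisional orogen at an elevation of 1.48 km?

Pratt balance: ρ_ref D = ρ (D + h).
ρ = ρ_ref D/(D + h) = 2.84 × 90.4 km/(90.4 km + 1.48 km) = 2.79 g/cm³.

2.79 g/cm³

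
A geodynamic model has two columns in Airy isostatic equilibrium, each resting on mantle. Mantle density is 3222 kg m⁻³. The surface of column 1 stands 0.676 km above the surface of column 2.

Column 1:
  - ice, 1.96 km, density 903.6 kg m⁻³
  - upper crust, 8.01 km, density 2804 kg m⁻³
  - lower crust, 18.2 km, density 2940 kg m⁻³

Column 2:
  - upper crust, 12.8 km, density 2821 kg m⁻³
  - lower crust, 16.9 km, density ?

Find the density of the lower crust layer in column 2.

2880 kg m⁻³

Take the compensation level at the base of the deeper column (depth z_c below the surface of column 1) and equate Σ ρ_i t_i down to z_c; mantle fills any gap and the z_c terms cancel.
Column 1: 1.96×903.6 + 8.01×2804 + 18.2×2940 + (z_c − 28.17)×3222
Column 2: 0.676×0 + 12.8×2821 + 16.9×ρ + (z_c − 0.676 − 29.7)×3222
The z_c×3222 term appears on both sides and cancels. Collect the known terms of each column as K = Σ(ρt)_known − 3222 × (depth of known layers): K_1 = 77739.096 − 3222×28.17 = −13024.644; K_2 = 36108.8 − 3222×(0.676 + 29.7) = −61762.672.
Balance: K_1 = K_2 + 16.9×ρ, so ρ = (K_1 − K_2)/16.9 = 48738/16.9 = 2880 kg m⁻³.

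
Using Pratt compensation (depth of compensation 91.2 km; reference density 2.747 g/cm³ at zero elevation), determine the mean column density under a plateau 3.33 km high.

Pratt balance: ρ_ref D = ρ (D + h).
ρ = ρ_ref D/(D + h) = 2.747 × 91.2 km/(91.2 km + 3.33 km) = 2.65 g/cm³.

2.65 g/cm³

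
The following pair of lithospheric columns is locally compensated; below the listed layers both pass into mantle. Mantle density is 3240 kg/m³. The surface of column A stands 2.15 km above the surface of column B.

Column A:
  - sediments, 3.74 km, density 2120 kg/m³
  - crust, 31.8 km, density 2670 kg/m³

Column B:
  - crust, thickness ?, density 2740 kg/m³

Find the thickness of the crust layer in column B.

30.7 km

Take the compensation level at the base of the deeper column (depth z_c below the surface of column A) and equate Σ ρ_i t_i down to z_c; mantle fills any gap and the z_c terms cancel.
Column A: 3.74×2120 + 31.8×2670 + (z_c − 35.54)×3240
Column B: 2.15×0 + x×2740 + (z_c − 2.15 − 0 − x)×3240
The z_c×3240 term appears on both sides and cancels. Collect the known terms of each column as K = Σ(ρt)_known − 3240 × (depth of known layers): K_A = 92834.8 − 3240×35.54 = −22314.8; K_B = 0 − 3240×(2.15 + 0) = −6966.
Balance: K_A = K_B − x×(3240 − 2740), so x = (K_B − K_A)/(3240 − 2740) = 15348.8/500 = 30.7 km.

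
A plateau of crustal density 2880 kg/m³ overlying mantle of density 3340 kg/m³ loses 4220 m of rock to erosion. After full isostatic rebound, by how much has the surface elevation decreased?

Rebound u = e ρ_c/ρ_m = 4220 m × 2880/3340 = 3639 m.
Net surface drop = e − u = 4220 m − 3639 m = e (ρ_m − ρ_c)/ρ_m = 581 m.

581 m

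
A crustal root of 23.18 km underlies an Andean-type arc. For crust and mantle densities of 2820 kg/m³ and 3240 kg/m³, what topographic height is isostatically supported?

3.45 km

By Archimedes' principle applied to the lithosphere: ρ_c h = (ρ_m − ρ_c) r.
h = r (ρ_m − ρ_c) / ρ_c = 23.18 km × (3240 − 2820) / 2820 = 3.45 km.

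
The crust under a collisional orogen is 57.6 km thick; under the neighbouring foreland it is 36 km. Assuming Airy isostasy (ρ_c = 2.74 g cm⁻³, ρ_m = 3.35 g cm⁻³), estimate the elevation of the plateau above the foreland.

Excess crust Δ = 57.6 km − 36 km = 21.6 km, split between elevation h and root r with h + r = Δ.
Airy balance ρ_c h = (ρ_m − ρ_c) r gives r = h ρ_c/(ρ_m − ρ_c), so h (1 + ρ_c/(ρ_m − ρ_c)) = Δ, i.e. h = Δ (ρ_m − ρ_c)/ρ_m.
h = 21.6 km × 0.61/3.35 = 3.93 km.

3.93 km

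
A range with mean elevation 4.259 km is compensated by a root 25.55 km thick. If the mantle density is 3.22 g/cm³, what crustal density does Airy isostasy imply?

2.76 g/cm³

ρ_c h = (ρ_m − ρ_c) r → ρ_c (h + r) = ρ_m r → ρ_c = ρ_m r / (h + r).
ρ_c = 3.22 × 25.55 km / (4.259 km + 25.55 km) = 2.76 g/cm³.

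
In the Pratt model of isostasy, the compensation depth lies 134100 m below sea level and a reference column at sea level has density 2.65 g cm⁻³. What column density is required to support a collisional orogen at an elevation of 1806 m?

2.61 g cm⁻³

Pratt balance: ρ_ref D = ρ (D + h).
ρ = ρ_ref D/(D + h) = 2.65 × 134100 m/(134100 m + 1806 m) = 2.61 g cm⁻³.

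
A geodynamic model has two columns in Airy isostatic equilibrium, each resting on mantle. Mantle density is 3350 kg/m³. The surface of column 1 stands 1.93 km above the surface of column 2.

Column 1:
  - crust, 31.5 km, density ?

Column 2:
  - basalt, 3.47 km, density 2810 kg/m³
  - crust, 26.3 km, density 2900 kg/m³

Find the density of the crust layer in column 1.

Take the compensation level at the base of the deeper column (depth z_c below the surface of column 1) and equate Σ ρ_i t_i down to z_c; mantle fills any gap and the z_c terms cancel.
Column 1: 31.5×ρ + (z_c − 31.5)×3350
Column 2: 1.93×0 + 3.47×2810 + 26.3×2900 + (z_c − 1.93 − 29.77)×3350
The z_c×3350 term appears on both sides and cancels. Collect the known terms of each column as K = Σ(ρt)_known − 3350 × (depth of known layers): K_1 = 0 − 3350×31.5 = −105525; K_2 = 86020.7 − 3350×(1.93 + 29.77) = −20174.3.
Balance: K_1 + 31.5×ρ = K_2, so ρ = (K_2 − K_1)/31.5 = 85350.7/31.5 = 2710 kg/m³.

2710 kg/m³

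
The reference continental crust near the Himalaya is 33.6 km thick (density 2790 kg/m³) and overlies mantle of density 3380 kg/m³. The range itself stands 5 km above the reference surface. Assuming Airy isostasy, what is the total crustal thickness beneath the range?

62.2 km

Root depth r = h ρ_c / (ρ_m − ρ_c) = 5 km × 2790 / 590 = 23.64 km.
Total thickness = T + h + r = 33.6 km + 5 km + 23.64 km = 62.2 km.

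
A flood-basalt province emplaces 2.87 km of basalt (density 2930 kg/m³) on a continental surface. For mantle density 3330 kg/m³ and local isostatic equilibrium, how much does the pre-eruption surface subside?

Subaerial loading: s = t ρ_load / ρ_m.
s = 2.87 km × 2930/3330 = 2.53 km.

2.53 km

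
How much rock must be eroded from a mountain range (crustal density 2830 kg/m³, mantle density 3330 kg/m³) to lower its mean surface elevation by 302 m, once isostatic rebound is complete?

2010 m

Net drop Δ = e − u = e − e ρ_c/ρ_m = e (ρ_m − ρ_c)/ρ_m.
e = Δ ρ_m/(ρ_m − ρ_c) = 302 m × 3330/500 = 2010 m.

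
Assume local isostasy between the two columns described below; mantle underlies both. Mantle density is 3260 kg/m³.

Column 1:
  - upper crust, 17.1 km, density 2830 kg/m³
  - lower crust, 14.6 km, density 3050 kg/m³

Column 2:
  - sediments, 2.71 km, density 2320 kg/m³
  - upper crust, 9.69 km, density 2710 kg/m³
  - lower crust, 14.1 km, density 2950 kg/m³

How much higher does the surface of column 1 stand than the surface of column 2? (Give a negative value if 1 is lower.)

For any compensation level in the mantle, the mantle terms cancel and isostasy reduces to e = (Σt_1 − Σt_2) − (Σ(ρt)_1 − Σ(ρt)_2) / ρ_m.
Σt_1 = 31.7 km; Σt_2 = 26.5 km; Σ(ρt)_1 = 92923; Σ(ρt)_2 = 74142.1 (in km·kg/m³).
e = (31.7 − 26.5) − (92923 − 74142.1) / 3260 = −0.561 km.

−0.561 km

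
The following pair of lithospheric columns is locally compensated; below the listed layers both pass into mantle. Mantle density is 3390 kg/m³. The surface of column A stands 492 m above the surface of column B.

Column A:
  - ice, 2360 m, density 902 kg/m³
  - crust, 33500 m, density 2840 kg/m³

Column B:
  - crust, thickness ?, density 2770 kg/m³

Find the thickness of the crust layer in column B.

Take the compensation level at the base of the deeper column (depth z_c below the surface of column A) and equate Σ ρ_i t_i down to z_c; mantle fills any gap and the z_c terms cancel.
Column A: 2360×902 + 33500×2840 + (z_c − 35860)×3390
Column B: 492×0 + x×2770 + (z_c − 492 − 0 − x)×3390
The z_c×3390 term appears on both sides and cancels. Collect the known terms of each column as K = Σ(ρt)_known − 3390 × (depth of known layers): K_A = 97268720 − 3390×35860 = −24296680; K_B = 0 − 3390×(492 + 0) = −1667880.
Balance: K_A = K_B − x×(3390 − 2770), so x = (K_B − K_A)/(3390 − 2770) = 22628800/620 = 36500 m.

36500 m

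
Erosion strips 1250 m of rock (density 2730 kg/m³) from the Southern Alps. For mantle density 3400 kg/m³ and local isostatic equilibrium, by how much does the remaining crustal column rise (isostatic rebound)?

1000 m

Unloading: uplift u = e ρ_c/ρ_m = 1250 m × 2730/3400 = 1000 m.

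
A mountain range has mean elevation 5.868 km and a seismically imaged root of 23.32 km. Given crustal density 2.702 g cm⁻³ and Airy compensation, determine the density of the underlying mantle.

Airy balance: ρ_c h = (ρ_m − ρ_c) r → ρ_m = ρ_c (1 + h/r).
ρ_m = 2.702 × (1 + 5.868 km/23.32 km) = 3.38 g cm⁻³.

3.38 g cm⁻³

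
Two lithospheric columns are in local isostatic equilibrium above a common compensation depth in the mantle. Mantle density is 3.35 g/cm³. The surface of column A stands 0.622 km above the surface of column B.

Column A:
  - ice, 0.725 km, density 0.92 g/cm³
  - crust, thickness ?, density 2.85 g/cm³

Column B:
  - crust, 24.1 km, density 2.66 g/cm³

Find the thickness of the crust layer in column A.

Take the compensation level at the base of the deeper column (depth z_c below the surface of column A) and equate Σ ρ_i t_i down to z_c; mantle fills any gap and the z_c terms cancel.
Column A: 0.725×0.92 + x×2.85 + (z_c − 0.725 − x)×3.35
Column B: 0.622×0 + 24.1×2.66 + (z_c − 0.622 − 24.1)×3.35
The z_c×3.35 term appears on both sides and cancels. Collect the known terms of each column as K = Σ(ρt)_known − 3.35 × (depth of known layers): K_A = 0.667 − 3.35×0.725 = −1.76175; K_B = 64.106 − 3.35×(0.622 + 24.1) = −18.7127.
Balance: K_A − x×(3.35 − 2.85) = K_B, so x = (K_A − K_B)/(3.35 − 2.85) = 16.9509/0.5 = 33.9 km.

33.9 km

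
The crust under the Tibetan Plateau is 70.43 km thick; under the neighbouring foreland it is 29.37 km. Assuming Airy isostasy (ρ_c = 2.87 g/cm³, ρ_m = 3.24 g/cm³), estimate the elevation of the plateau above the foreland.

4.69 km

Excess crust Δ = 70.43 km − 29.37 km = 41.06 km, split between elevation h and root r with h + r = Δ.
Airy balance ρ_c h = (ρ_m − ρ_c) r gives r = h ρ_c/(ρ_m − ρ_c), so h (1 + ρ_c/(ρ_m − ρ_c)) = Δ, i.e. h = Δ (ρ_m − ρ_c)/ρ_m.
h = 41.06 km × 0.37/3.24 = 4.69 km.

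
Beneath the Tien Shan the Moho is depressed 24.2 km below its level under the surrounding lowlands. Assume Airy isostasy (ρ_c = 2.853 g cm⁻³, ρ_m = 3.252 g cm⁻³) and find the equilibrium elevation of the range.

By Archimedes' principle applied to the lithosphere: ρ_c h = (ρ_m − ρ_c) r.
h = r (ρ_m − ρ_c) / ρ_c = 24.2 km × (3.252 − 2.853) / 2.853 = 3.38 km.

3.38 km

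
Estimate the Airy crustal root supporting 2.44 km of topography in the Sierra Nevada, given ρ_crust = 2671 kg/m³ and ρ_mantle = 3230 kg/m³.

11.7 km

Isostatic balance requires: the weight of the topography is balanced by the buoyancy of the root, ρ_c h = (ρ_m − ρ_c) r.
r = h · ρ_c / (ρ_m − ρ_c) = 2.44 km × 2671 / (3230 − 2671) = 11.7 km.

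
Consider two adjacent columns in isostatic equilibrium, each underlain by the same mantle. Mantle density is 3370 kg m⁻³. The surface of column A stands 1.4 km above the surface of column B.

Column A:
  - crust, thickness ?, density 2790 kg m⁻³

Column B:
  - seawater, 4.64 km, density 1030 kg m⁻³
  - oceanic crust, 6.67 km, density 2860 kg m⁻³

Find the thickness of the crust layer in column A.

Take the compensation level at the base of the deeper column (depth z_c below the surface of column A) and equate Σ ρ_i t_i down to z_c; mantle fills any gap and the z_c terms cancel.
Column A: x×2790 + (z_c − 0 − x)×3370
Column B: 1.4×0 + 4.64×1030 + 6.67×2860 + (z_c − 1.4 − 11.31)×3370
The z_c×3370 term appears on both sides and cancels. Collect the known terms of each column as K = Σ(ρt)_known − 3370 × (depth of known layers): K_A = 0 − 3370×0 = 0; K_B = 23855.4 − 3370×(1.4 + 11.31) = −18977.3.
Balance: K_A − x×(3370 − 2790) = K_B, so x = (K_A − K_B)/(3370 − 2790) = 18977.3/580 = 32.7 km.

32.7 km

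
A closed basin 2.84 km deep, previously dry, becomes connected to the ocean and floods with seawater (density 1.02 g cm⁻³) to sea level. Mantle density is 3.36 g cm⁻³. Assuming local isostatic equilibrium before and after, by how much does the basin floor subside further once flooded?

After flooding the water column is d + s deep. Its weight must equal the weight of mantle displaced by the extra subsidence s: (d + s) ρ_w = s ρ_m.
s = d ρ_w / (ρ_m − ρ_w) = 2.84 km × 1.02/(3.36 − 1.02) = 1.24 km.

1.24 km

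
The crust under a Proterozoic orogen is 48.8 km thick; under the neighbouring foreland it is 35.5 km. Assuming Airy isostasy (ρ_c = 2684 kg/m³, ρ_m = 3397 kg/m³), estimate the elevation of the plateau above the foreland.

2.79 km

Excess crust Δ = 48.8 km − 35.5 km = 13.3 km, split between elevation h and root r with h + r = Δ.
Airy balance ρ_c h = (ρ_m − ρ_c) r gives r = h ρ_c/(ρ_m − ρ_c), so h (1 + ρ_c/(ρ_m − ρ_c)) = Δ, i.e. h = Δ (ρ_m − ρ_c)/ρ_m.
h = 13.3 km × 713/3397 = 2.79 km.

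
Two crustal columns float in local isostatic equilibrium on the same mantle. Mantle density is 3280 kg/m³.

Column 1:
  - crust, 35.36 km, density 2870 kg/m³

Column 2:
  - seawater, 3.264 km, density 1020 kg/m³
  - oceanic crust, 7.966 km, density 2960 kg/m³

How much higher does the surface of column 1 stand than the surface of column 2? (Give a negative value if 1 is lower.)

1.39 km

For any compensation level in the mantle, the mantle terms cancel and isostasy reduces to e = (Σt_1 − Σt_2) − (Σ(ρt)_1 − Σ(ρt)_2) / ρ_m.
Σt_1 = 35.36 km; Σt_2 = 11.23 km; Σ(ρt)_1 = 101483.2; Σ(ρt)_2 = 26908.64 (in km·kg/m³).
e = (35.36 − 11.23) − (101483.2 − 26908.64) / 3280 = 1.39 km.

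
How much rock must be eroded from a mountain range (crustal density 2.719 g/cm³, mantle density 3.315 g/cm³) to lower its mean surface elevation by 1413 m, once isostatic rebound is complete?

7860 m

Net drop Δ = e − u = e − e ρ_c/ρ_m = e (ρ_m − ρ_c)/ρ_m.
e = Δ ρ_m/(ρ_m − ρ_c) = 1413 m × 3.315/0.596 = 7860 m.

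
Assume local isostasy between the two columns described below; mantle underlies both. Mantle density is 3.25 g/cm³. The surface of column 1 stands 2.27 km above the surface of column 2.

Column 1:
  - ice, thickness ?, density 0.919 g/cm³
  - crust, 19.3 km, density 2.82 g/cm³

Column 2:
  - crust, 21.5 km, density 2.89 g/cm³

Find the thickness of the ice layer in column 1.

Take the compensation level at the base of the deeper column (depth z_c below the surface of column 1) and equate Σ ρ_i t_i down to z_c; mantle fills any gap and the z_c terms cancel.
Column 1: x×0.919 + 19.3×2.82 + (z_c − 19.3 − x)×3.25
Column 2: 2.27×0 + 21.5×2.89 + (z_c − 2.27 − 21.5)×3.25
The z_c×3.25 term appears on both sides and cancels. Collect the known terms of each column as K = Σ(ρt)_known − 3.25 × (depth of known layers): K_1 = 54.426 − 3.25×19.3 = −8.299; K_2 = 62.135 − 3.25×(2.27 + 21.5) = −15.1175.
Balance: K_1 − x×(3.25 − 0.919) = K_2, so x = (K_1 − K_2)/(3.25 − 0.919) = 6.8185/2.331 = 2.93 km.

2.93 km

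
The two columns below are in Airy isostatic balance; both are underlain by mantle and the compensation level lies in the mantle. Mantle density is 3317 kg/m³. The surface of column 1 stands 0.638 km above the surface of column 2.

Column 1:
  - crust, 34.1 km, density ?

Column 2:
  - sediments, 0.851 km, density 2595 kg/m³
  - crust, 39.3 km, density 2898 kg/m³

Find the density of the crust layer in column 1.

2750 kg/m³

Take the compensation level at the base of the deeper column (depth z_c below the surface of column 1) and equate Σ ρ_i t_i down to z_c; mantle fills any gap and the z_c terms cancel.
Column 1: 34.1×ρ + (z_c − 34.1)×3317
Column 2: 0.638×0 + 0.851×2595 + 39.3×2898 + (z_c − 0.638 − 40.151)×3317
The z_c×3317 term appears on both sides and cancels. Collect the known terms of each column as K = Σ(ρt)_known − 3317 × (depth of known layers): K_1 = 0 − 3317×34.1 = −113109.7; K_2 = 116099.745 − 3317×(0.638 + 40.151) = −19197.368.
Balance: K_1 + 34.1×ρ = K_2, so ρ = (K_2 − K_1)/34.1 = 93912.3/34.1 = 2750 kg/m³.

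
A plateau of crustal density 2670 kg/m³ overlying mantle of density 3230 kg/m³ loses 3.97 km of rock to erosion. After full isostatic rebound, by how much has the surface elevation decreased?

Rebound u = e ρ_c/ρ_m = 3.97 km × 2670/3230 = 3.282 km.
Net surface drop = e − u = 3.97 km − 3.282 km = e (ρ_m − ρ_c)/ρ_m = 0.688 km.

0.688 km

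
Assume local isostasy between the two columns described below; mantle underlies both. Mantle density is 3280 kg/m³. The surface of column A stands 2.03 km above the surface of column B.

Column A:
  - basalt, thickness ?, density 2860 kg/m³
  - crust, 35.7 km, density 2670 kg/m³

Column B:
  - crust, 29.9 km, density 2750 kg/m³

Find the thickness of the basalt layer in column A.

1.73 km

Take the compensation level at the base of the deeper column (depth z_c below the surface of column A) and equate Σ ρ_i t_i down to z_c; mantle fills any gap and the z_c terms cancel.
Column A: x×2860 + 35.7×2670 + (z_c − 35.7 − x)×3280
Column B: 2.03×0 + 29.9×2750 + (z_c − 2.03 − 29.9)×3280
The z_c×3280 term appears on both sides and cancels. Collect the known terms of each column as K = Σ(ρt)_known − 3280 × (depth of known layers): K_A = 95319 − 3280×35.7 = −21777; K_B = 82225 − 3280×(2.03 + 29.9) = −22505.4.
Balance: K_A − x×(3280 − 2860) = K_B, so x = (K_A − K_B)/(3280 − 2860) = 728.4/420 = 1.73 km.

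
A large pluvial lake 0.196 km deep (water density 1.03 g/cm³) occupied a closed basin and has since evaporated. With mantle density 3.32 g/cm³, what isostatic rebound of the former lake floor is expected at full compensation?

u = d ρ_w/ρ_m = 0.196 km × 1.03/3.32 = 0.0608 km.

0.0608 km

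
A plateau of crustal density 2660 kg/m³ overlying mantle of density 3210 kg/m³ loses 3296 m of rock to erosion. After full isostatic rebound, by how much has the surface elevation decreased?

Rebound u = e ρ_c/ρ_m = 3296 m × 2660/3210 = 2731 m.
Net surface drop = e − u = 3296 m − 2731 m = e (ρ_m − ρ_c)/ρ_m = 565 m.

565 m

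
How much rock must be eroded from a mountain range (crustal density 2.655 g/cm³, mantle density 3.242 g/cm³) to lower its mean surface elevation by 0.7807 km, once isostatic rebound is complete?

Net drop Δ = e − u = e − e ρ_c/ρ_m = e (ρ_m − ρ_c)/ρ_m.
e = Δ ρ_m/(ρ_m − ρ_c) = 0.7807 km × 3.242/0.587 = 4.31 km.

4.31 km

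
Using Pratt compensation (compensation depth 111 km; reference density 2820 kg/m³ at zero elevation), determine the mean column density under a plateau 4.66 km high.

2710 kg/m³

Pratt balance: ρ_ref D = ρ (D + h).
ρ = ρ_ref D/(D + h) = 2820 × 111 km/(111 km + 4.66 km) = 2710 kg/m³.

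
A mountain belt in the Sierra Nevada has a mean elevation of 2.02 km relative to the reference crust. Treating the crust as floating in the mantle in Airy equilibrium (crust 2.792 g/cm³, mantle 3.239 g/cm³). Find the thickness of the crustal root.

12.6 km

For local isostatic compensation: the weight of the topography is balanced by the buoyancy of the root, ρ_c h = (ρ_m − ρ_c) r.
r = h · ρ_c / (ρ_m − ρ_c) = 2.02 km × 2.792 / (3.239 − 2.792) = 12.6 km.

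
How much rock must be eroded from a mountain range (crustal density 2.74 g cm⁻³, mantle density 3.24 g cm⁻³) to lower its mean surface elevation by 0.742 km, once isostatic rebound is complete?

Net drop Δ = e − u = e − e ρ_c/ρ_m = e (ρ_m − ρ_c)/ρ_m.
e = Δ ρ_m/(ρ_m − ρ_c) = 0.742 km × 3.24/0.5 = 4.81 km.

4.81 km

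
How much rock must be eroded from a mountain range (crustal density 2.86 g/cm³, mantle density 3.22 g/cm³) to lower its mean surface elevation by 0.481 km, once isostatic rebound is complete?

Net drop Δ = e − u = e − e ρ_c/ρ_m = e (ρ_m − ρ_c)/ρ_m.
e = Δ ρ_m/(ρ_m − ρ_c) = 0.481 km × 3.22/0.36 = 4.3 km.

4.3 km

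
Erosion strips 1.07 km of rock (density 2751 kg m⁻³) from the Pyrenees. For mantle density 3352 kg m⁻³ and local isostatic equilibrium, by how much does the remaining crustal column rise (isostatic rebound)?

0.878 km

Unloading: uplift u = e ρ_c/ρ_m = 1.07 km × 2751/3352 = 0.878 km.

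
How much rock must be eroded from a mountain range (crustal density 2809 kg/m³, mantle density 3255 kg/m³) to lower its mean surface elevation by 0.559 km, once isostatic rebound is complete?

4.08 km

Net drop Δ = e − u = e − e ρ_c/ρ_m = e (ρ_m − ρ_c)/ρ_m.
e = Δ ρ_m/(ρ_m − ρ_c) = 0.559 km × 3255/446 = 4.08 km.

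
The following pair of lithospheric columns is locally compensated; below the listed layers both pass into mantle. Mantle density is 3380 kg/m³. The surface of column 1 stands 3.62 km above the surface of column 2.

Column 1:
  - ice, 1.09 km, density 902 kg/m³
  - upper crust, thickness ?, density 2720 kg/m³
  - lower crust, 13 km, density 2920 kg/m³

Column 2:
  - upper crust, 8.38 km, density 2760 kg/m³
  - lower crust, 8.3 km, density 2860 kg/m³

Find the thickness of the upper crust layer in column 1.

Take the compensation level at the base of the deeper column (depth z_c below the surface of column 1) and equate Σ ρ_i t_i down to z_c; mantle fills any gap and the z_c terms cancel.
Column 1: 1.09×902 + x×2720 + 13×2920 + (z_c − 14.09 − x)×3380
Column 2: 3.62×0 + 8.38×2760 + 8.3×2860 + (z_c − 3.62 − 16.68)×3380
The z_c×3380 term appears on both sides and cancels. Collect the known terms of each column as K = Σ(ρt)_known − 3380 × (depth of known layers): K_1 = 38943.18 − 3380×14.09 = −8681.02; K_2 = 46866.8 − 3380×(3.62 + 16.68) = −21747.2.
Balance: K_1 − x×(3380 − 2720) = K_2, so x = (K_1 − K_2)/(3380 − 2720) = 13066.2/660 = 19.8 km.

19.8 km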